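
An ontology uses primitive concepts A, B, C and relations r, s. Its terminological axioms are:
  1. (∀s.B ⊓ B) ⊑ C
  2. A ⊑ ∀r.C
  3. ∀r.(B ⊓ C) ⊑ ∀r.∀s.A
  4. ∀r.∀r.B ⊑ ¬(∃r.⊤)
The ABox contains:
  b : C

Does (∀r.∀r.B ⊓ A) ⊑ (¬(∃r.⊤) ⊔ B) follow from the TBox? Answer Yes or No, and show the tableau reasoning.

1. (∀r.∀r.B ⊓ A) ⊑ (¬(∃r.⊤) ⊔ B)  ⇔  ((∀r.∀r.B ⊓ A) ⊓ (∃r.⊤ ⊓ ¬B)) unsat w.r.t. T
   all branches close; clash ⊥ at an ∃-successor
2. Hence (∀r.∀r.B ⊓ A) ⊑ (¬(∃r.⊤) ⊔ B): entailed.

Yes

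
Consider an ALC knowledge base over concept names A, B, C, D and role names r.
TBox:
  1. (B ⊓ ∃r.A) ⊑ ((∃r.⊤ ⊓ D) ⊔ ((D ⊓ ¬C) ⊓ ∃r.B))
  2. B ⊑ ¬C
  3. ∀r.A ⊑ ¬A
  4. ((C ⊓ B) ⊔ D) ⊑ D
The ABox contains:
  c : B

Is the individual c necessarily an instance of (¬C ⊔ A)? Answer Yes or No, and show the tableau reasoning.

1. c : (¬C ⊔ A)?  L(c) = {B} ∪ {(C ⊓ ¬A)}
   clash {C, ¬C} at c — c ∈ (¬C ⊔ A)
2. Hence c : (¬C ⊔ A): entailed.

Yes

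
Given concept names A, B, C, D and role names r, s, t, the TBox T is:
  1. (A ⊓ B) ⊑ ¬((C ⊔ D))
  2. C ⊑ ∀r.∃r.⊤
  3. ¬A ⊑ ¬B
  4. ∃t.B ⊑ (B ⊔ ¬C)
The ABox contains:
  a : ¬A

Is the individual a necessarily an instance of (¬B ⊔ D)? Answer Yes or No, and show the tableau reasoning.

Yes

1. a : (¬B ⊔ D)?  L(a) = {¬A} ∪ {(B ⊓ ¬D)}
   clash {B, ¬B} at a — a ∈ (¬B ⊔ D)
2. Hence a : (¬B ⊔ D): entailed.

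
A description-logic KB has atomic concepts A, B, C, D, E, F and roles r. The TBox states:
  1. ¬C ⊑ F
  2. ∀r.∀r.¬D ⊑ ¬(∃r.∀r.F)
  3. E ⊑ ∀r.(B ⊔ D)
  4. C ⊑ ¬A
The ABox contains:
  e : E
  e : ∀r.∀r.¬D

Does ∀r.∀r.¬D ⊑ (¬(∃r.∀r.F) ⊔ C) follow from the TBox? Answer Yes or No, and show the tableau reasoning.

1. ∀r.∀r.¬D ⊑ (¬(∃r.∀r.F) ⊔ C)  ⇔  (∀r.∀r.¬D ⊓ (∃r.∀r.F ⊓ ¬C)) unsat w.r.t. T
   all branches close; clash {F, ¬F} at an ∃-successor
2. Hence ∀r.∀r.¬D ⊑ (¬(∃r.∀r.F) ⊔ C): entailed.

Yes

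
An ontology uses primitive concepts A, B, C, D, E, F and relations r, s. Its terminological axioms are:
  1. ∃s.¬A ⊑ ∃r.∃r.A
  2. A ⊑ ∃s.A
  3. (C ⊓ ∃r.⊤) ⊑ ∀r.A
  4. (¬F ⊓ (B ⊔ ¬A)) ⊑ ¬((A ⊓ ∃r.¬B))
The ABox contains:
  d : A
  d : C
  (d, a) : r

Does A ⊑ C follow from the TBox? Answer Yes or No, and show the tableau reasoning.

1. A ⊑ C  ⇔  (A ⊓ ¬C) unsat w.r.t. T
   apply at x₀: A⊑∃s.A
   open: L(x₀) ⊇ {A, F, ¬C, ∀s.A, ∃s.A} (+ ∃-successors)
2. Hence A ⊑ C: not entailed.

No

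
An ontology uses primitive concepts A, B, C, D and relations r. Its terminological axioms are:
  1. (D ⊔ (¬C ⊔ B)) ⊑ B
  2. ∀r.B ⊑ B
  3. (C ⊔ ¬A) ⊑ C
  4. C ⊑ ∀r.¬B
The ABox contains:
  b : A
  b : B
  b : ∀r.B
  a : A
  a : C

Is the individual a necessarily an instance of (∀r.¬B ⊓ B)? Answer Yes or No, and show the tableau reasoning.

1. a : (∀r.¬B ⊓ B)?  L(a) = {A, C} ∪ {(∃r.B ⊔ ¬B)}
   apply at a: C⊑∀r.¬B
   open: L(a) ⊇ {A, C, ¬B, ¬D, ∀r.¬B, …} (+ ∃-successors) — a ∉ (∀r.¬B ⊓ B) possible
2. Hence a : (∀r.¬B ⊓ B): not entailed.

No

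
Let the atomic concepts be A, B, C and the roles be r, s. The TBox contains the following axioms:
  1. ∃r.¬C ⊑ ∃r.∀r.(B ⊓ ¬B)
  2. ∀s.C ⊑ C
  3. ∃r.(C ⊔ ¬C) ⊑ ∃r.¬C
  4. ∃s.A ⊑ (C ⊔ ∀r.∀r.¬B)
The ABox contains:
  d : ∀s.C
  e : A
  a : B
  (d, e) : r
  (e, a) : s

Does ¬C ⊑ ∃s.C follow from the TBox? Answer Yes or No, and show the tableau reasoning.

No

1. ¬C ⊑ ∃s.C  ⇔  (¬C ⊓ ∀s.¬C) unsat w.r.t. T
   open: L(x₀) ⊇ {¬C, ∀r.(¬C ⊓ C), ∀r.C, ∀s.¬A, ∀s.¬C, …} (+ ∃-successors)
2. Hence ¬C ⊑ ∃s.C: not entailed.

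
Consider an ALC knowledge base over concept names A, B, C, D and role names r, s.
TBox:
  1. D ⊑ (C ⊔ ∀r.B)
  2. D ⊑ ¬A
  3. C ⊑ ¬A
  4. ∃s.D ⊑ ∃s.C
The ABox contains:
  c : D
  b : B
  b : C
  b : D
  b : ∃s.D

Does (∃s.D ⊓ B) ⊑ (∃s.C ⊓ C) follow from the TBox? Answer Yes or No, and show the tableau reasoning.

1. (∃s.D ⊓ B) ⊑ (∃s.C ⊓ C)  ⇔  ((∃s.D ⊓ B) ⊓ (∀s.¬C ⊔ ¬C)) unsat w.r.t. T
   apply at x₀: ∃s.D⊑∃s.C
   open: L(x₀) ⊇ {B, ¬C, ¬D, ∃s.C, ∃s.D} (+ ∃-successors)
2. Hence (∃s.D ⊓ B) ⊑ (∃s.C ⊓ C): not entailed.

No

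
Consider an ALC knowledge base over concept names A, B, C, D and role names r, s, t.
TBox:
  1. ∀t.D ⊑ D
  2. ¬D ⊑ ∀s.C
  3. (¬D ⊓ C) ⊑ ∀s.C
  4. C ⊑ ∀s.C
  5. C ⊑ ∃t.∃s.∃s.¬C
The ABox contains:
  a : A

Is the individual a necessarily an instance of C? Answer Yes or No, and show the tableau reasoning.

1. a : C?  L(a) = {A} ∪ {¬C}
   open: L(a) ⊇ {A, D, ¬C} — a ∉ C possible
2. Hence a : C: not entailed.

No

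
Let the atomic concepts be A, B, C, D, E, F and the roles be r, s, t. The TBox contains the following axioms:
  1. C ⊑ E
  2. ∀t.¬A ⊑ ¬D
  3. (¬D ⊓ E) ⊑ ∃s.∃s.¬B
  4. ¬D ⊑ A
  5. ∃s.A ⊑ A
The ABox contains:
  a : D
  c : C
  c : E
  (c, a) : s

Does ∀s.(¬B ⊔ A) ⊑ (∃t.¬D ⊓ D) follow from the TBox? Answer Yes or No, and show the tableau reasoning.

1. ∀s.(¬B ⊔ A) ⊑ (∃t.¬D ⊓ D)  ⇔  (∀s.(¬B ⊔ A) ⊓ (∀t.D ⊔ ¬D)) unsat w.r.t. T
   open: L(x₀) ⊇ {D, ¬C, ∀s.(¬B ⊔ A), ∀s.¬A, ∀t.D, …} (+ ∃-successors)
2. Hence ∀s.(¬B ⊔ A) ⊑ (∃t.¬D ⊓ D): not entailed.

No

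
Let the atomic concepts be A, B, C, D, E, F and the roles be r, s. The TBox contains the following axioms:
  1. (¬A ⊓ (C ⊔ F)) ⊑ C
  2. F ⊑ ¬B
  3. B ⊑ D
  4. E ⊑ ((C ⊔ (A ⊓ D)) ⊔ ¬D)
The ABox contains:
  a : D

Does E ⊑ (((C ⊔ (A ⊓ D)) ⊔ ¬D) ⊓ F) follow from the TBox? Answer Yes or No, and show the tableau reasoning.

1. E ⊑ (((C ⊔ (A ⊓ D)) ⊔ ¬D) ⊓ F)  ⇔  (E ⊓ (((¬C ⊓ (¬A ⊔ ¬D)) ⊓ D) ⊔ ¬F)) unsat w.r.t. T
   apply at x₀: E⊑((C ⊔ (A ⊓ D)) ⊔ ¬D)
   open: L(x₀) ⊇ {A, C, E, ¬B, ¬F}
2. Hence E ⊑ (((C ⊔ (A ⊓ D)) ⊔ ¬D) ⊓ F): not entailed.

No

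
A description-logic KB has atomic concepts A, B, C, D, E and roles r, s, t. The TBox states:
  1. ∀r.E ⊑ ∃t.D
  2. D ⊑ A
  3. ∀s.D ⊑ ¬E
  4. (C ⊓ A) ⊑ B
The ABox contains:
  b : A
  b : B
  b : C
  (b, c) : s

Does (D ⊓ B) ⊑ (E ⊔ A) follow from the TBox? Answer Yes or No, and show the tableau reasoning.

Yes

1. (D ⊓ B) ⊑ (E ⊔ A)  ⇔  ((D ⊓ B) ⊓ (¬E ⊓ ¬A)) unsat w.r.t. T
   all branches close; clash {A, ¬A} at x₀
2. Hence (D ⊓ B) ⊑ (E ⊔ A): entailed.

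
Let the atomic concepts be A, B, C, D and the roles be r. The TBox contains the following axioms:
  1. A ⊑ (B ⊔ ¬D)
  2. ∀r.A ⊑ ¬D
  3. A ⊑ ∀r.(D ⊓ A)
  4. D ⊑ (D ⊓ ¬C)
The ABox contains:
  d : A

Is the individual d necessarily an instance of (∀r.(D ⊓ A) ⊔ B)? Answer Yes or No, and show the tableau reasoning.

1. d : (∀r.(D ⊓ A) ⊔ B)?  L(d) = {A} ∪ {(∃r.(¬D ⊔ ¬A) ⊓ ¬B)}
   clash {A, ¬A} at an ∃-successor — d ∈ (∀r.(D ⊓ A) ⊔ B)
2. Hence d : (∀r.(D ⊓ A) ⊔ B): entailed.

Yes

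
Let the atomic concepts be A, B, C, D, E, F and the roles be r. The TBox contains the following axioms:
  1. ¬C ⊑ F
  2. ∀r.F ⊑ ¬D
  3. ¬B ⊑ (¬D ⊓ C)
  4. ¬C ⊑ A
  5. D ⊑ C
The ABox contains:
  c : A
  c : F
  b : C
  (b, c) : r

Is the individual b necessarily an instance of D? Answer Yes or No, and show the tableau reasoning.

No

1. b : D?  L(b) = {C} ∪ {¬D}
   open: L(b) ⊇ {B, C, ¬D} — b ∉ D possible
2. Hence b : D: not entailed.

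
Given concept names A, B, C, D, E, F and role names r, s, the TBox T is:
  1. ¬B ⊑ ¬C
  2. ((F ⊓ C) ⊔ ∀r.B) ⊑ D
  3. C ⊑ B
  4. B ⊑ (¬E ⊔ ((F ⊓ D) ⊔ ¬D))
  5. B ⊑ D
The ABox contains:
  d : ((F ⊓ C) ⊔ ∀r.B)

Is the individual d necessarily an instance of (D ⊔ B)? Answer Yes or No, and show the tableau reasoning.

Yes

1. d : (D ⊔ B)?  L(d) = {((F ⊓ C) ⊔ ∀r.B)} ∪ {(¬D ⊓ ¬B)}
   clash {D, ¬D} at d — d ∈ (D ⊔ B)
2. Hence d : (D ⊔ B): entailed.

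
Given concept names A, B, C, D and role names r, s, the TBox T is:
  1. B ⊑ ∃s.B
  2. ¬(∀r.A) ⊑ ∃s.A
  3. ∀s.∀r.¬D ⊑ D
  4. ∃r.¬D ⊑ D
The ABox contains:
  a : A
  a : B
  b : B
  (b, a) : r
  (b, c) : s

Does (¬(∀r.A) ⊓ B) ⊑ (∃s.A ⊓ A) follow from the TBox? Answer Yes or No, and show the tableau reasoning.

No

1. (¬(∀r.A) ⊓ B) ⊑ (∃s.A ⊓ A)  ⇔  ((∃r.¬A ⊓ B) ⊓ (∀s.¬A ⊔ ¬A)) unsat w.r.t. T
   apply at x₀: B⊑∃s.B; ¬(∀r.A)⊑∃s.A
   open: L(x₀) ⊇ {B, ¬A, ∀r.D, ∃r.¬A, ∃s.A, …} (+ ∃-successors)
2. Hence (¬(∀r.A) ⊓ B) ⊑ (∃s.A ⊓ A): not entailed.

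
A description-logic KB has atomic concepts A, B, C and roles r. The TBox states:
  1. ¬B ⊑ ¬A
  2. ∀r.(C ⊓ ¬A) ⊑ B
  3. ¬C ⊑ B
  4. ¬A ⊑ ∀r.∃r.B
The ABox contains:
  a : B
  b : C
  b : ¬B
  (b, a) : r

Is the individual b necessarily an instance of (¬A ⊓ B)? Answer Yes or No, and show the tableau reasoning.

No

1. b : (¬A ⊓ B)?  L(b) = {C, ¬B} ∪ {(A ⊔ ¬B)}
   apply at b: ¬B⊑¬A
   open: L(b) ⊇ {C, ¬A, ¬B, ∀r.∃r.B, ∃r.(¬C ⊔ A)} (+ ∃-successors) — b ∉ (¬A ⊓ B) possible
2. Hence b : (¬A ⊓ B): not entailed.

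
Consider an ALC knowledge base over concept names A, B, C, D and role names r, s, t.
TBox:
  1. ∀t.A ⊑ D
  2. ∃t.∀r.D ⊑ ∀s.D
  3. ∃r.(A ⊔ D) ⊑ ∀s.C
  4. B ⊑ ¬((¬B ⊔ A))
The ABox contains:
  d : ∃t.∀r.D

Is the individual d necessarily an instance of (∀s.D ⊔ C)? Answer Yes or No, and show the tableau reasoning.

1. d : (∀s.D ⊔ C)?  L(d) = {∃t.∀r.D} ∪ {(∃s.¬D ⊓ ¬C)}
   clash {D, ¬D} at an ∃-successor — d ∈ (∀s.D ⊔ C)
2. Hence d : (∀s.D ⊔ C): entailed.

Yes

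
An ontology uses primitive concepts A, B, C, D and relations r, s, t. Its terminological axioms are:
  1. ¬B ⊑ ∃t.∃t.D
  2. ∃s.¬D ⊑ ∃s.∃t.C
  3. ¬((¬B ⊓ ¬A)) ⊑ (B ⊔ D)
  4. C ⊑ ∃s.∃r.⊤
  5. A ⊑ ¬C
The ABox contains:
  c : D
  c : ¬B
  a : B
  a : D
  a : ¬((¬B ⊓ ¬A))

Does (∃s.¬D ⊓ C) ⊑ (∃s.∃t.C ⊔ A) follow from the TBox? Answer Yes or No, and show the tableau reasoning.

1. (∃s.¬D ⊓ C) ⊑ (∃s.∃t.C ⊔ A)  ⇔  ((∃s.¬D ⊓ C) ⊓ (∀s.∀t.¬C ⊓ ¬A)) unsat w.r.t. T
   all branches close; clash {C, ¬C} at an ∃-successor
2. Hence (∃s.¬D ⊓ C) ⊑ (∃s.∃t.C ⊔ A): entailed.

Yes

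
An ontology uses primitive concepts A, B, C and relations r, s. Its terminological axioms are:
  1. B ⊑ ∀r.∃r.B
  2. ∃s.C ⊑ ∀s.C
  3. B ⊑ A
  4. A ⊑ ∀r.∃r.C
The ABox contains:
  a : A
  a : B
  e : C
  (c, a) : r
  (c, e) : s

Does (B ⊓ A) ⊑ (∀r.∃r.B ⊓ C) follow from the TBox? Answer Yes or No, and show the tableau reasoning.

No

1. (B ⊓ A) ⊑ (∀r.∃r.B ⊓ C)  ⇔  ((B ⊓ A) ⊓ (∃r.∀r.¬B ⊔ ¬C)) unsat w.r.t. T
   apply at x₀: B⊑∀r.∃r.B; A⊑∀r.∃r.C
   open: L(x₀) ⊇ {A, B, ¬C, ∀r.∃r.B, ∀r.∃r.C, …}
2. Hence (B ⊓ A) ⊑ (∀r.∃r.B ⊓ C): not entailed.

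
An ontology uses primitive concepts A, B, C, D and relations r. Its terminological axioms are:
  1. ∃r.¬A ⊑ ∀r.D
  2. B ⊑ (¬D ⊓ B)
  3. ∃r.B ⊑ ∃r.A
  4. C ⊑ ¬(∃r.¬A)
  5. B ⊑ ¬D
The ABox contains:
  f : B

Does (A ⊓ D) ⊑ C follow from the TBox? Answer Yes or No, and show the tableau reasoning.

1. (A ⊓ D) ⊑ C  ⇔  ((A ⊓ D) ⊓ ¬C) unsat w.r.t. T
   open: L(x₀) ⊇ {A, D, ¬B, ¬C, ∀r.A, …}
2. Hence (A ⊓ D) ⊑ C: not entailed.

No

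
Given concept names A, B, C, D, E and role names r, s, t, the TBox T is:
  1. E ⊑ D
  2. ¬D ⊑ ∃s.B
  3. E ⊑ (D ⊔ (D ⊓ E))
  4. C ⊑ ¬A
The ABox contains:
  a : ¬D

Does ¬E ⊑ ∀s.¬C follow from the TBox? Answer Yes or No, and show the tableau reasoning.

No

1. ¬E ⊑ ∀s.¬C  ⇔  (¬E ⊓ ∃s.C) unsat w.r.t. T
   open: L(x₀) ⊇ {D, ¬C, ¬E, ∃s.C} (+ ∃-successors)
2. Hence ¬E ⊑ ∀s.¬C: not entailed.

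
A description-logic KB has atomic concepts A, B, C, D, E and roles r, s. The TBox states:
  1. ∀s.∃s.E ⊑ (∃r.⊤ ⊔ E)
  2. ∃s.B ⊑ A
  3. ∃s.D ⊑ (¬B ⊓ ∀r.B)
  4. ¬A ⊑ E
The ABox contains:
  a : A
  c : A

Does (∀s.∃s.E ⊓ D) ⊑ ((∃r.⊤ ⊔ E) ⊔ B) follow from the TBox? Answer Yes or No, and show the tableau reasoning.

Yes

1. (∀s.∃s.E ⊓ D) ⊑ ((∃r.⊤ ⊔ E) ⊔ B)  ⇔  ((∀s.∃s.E ⊓ D) ⊓ ((∀r.⊥ ⊓ ¬E) ⊓ ¬B)) unsat w.r.t. T
   all branches close; clash {E, ¬E} at x₀
2. Hence (∀s.∃s.E ⊓ D) ⊑ ((∃r.⊤ ⊔ E) ⊔ B): entailed.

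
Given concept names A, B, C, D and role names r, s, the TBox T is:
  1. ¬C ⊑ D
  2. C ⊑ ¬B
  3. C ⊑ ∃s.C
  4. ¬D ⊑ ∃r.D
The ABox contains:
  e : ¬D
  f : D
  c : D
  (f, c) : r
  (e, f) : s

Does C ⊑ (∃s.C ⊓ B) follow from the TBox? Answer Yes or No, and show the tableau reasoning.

No

1. C ⊑ (∃s.C ⊓ B)  ⇔  (C ⊓ (∀s.¬C ⊔ ¬B)) unsat w.r.t. T
   apply at x₀: C⊑¬B; C⊑∃s.C
   open: L(x₀) ⊇ {C, D, ¬B, ∃s.C} (+ ∃-successors)
2. Hence C ⊑ (∃s.C ⊓ B): not entailed.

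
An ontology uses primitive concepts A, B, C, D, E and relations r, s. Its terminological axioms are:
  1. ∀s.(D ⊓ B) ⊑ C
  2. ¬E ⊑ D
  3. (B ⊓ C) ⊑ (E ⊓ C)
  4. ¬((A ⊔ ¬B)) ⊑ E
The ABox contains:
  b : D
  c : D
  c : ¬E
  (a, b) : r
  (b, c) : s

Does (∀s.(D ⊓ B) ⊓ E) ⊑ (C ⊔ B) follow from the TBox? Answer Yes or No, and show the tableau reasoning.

Yes

1. (∀s.(D ⊓ B) ⊓ E) ⊑ (C ⊔ B)  ⇔  ((∀s.(D ⊓ B) ⊓ E) ⊓ (¬C ⊓ ¬B)) unsat w.r.t. T
   all branches close; clash {C, ¬C} at x₀
2. Hence (∀s.(D ⊓ B) ⊓ E) ⊑ (C ⊔ B): entailed.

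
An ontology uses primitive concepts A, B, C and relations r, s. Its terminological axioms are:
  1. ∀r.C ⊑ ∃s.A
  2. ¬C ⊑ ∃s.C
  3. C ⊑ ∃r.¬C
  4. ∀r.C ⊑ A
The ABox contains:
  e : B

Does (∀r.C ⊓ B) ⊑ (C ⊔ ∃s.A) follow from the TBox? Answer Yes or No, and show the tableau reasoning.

Yes

1. (∀r.C ⊓ B) ⊑ (C ⊔ ∃s.A)  ⇔  ((∀r.C ⊓ B) ⊓ (¬C ⊓ ∀s.¬A)) unsat w.r.t. T
   all branches close; clash {A, ¬A} at an ∃-successor
2. Hence (∀r.C ⊓ B) ⊑ (C ⊔ ∃s.A): entailed.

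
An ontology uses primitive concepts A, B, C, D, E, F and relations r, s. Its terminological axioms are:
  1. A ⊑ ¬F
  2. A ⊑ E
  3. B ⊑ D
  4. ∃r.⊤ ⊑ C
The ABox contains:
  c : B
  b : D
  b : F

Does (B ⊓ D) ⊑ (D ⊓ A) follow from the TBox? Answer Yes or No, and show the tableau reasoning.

No

1. (B ⊓ D) ⊑ (D ⊓ A)  ⇔  ((B ⊓ D) ⊓ (¬D ⊔ ¬A)) unsat w.r.t. T
   open: L(x₀) ⊇ {B, D, ¬A, ∀r.⊥}
2. Hence (B ⊓ D) ⊑ (D ⊓ A): not entailed.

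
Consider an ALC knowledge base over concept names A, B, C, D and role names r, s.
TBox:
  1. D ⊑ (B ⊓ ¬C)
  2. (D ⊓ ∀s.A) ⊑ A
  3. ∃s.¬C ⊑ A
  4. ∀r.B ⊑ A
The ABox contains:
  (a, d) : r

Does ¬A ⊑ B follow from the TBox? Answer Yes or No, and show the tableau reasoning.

1. ¬A ⊑ B  ⇔  (¬A ⊓ ¬B) unsat w.r.t. T
   open: L(x₀) ⊇ {¬A, ¬B, ¬D, ∀s.C, ∃r.¬B} (+ ∃-successors)
2. Hence ¬A ⊑ B: not entailed.

No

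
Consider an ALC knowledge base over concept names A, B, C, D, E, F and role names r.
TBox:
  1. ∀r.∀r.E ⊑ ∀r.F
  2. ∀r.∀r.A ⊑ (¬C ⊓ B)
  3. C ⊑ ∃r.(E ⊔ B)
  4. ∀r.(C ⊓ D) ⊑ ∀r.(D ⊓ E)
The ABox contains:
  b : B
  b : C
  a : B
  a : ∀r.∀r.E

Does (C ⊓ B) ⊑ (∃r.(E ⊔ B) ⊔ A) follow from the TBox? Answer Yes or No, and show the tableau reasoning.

1. (C ⊓ B) ⊑ (∃r.(E ⊔ B) ⊔ A)  ⇔  ((C ⊓ B) ⊓ (∀r.(¬E ⊓ ¬B) ⊓ ¬A)) unsat w.r.t. T
   all branches close; clash {C, ¬C} at x₀
2. Hence (C ⊓ B) ⊑ (∃r.(E ⊔ B) ⊔ A): entailed.

Yes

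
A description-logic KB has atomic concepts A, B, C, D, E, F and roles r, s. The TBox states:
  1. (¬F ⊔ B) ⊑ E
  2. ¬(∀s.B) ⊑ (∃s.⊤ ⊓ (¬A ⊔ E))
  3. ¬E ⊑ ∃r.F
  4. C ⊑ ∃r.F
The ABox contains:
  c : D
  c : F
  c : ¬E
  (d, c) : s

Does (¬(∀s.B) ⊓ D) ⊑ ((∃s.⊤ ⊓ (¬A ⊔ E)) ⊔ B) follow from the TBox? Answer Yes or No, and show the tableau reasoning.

1. (¬(∀s.B) ⊓ D) ⊑ ((∃s.⊤ ⊓ (¬A ⊔ E)) ⊔ B)  ⇔  ((∃s.¬B ⊓ D) ⊓ ((∀s.⊥ ⊔ (A ⊓ ¬E)) ⊓ ¬B)) unsat w.r.t. T
   all branches close; clash {E, ¬E} at x₀
2. Hence (¬(∀s.B) ⊓ D) ⊑ ((∃s.⊤ ⊓ (¬A ⊔ E)) ⊔ B): entailed.

Yes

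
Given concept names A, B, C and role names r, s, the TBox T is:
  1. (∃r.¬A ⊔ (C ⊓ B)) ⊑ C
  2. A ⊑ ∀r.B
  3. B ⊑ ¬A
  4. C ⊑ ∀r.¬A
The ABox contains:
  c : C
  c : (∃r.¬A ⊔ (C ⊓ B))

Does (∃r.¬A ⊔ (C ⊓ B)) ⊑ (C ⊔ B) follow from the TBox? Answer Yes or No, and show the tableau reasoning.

1. (∃r.¬A ⊔ (C ⊓ B)) ⊑ (C ⊔ B)  ⇔  ((∃r.¬A ⊔ (C ⊓ B)) ⊓ (¬C ⊓ ¬B)) unsat w.r.t. T
   all branches close; clash {B, ¬B} at x₀
2. Hence (∃r.¬A ⊔ (C ⊓ B)) ⊑ (C ⊔ B): entailed.

Yes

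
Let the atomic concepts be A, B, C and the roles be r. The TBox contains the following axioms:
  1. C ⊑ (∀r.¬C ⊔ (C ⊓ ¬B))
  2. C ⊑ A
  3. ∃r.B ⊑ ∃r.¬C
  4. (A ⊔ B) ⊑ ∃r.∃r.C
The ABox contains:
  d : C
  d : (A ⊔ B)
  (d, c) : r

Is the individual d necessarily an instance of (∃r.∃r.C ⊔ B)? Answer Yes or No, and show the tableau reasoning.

1. d : (∃r.∃r.C ⊔ B)?  L(d) = {C, (A ⊔ B)} ∪ {(∀r.∀r.¬C ⊓ ¬B)}
   clash {B, ¬B} at d — d ∈ (∃r.∃r.C ⊔ B)
2. Hence d : (∃r.∃r.C ⊔ B): entailed.

Yes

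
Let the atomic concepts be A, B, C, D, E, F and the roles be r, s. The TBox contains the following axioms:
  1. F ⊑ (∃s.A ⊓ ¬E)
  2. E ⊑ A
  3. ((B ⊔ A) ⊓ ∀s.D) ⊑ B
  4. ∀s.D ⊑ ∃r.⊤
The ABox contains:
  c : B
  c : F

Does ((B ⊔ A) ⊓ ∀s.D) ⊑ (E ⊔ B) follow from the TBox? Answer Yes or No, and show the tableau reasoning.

Yes

1. ((B ⊔ A) ⊓ ∀s.D) ⊑ (E ⊔ B)  ⇔  (((B ⊔ A) ⊓ ∀s.D) ⊓ (¬E ⊓ ¬B)) unsat w.r.t. T
   all branches close; clash {B, ¬B} at x₀
2. Hence ((B ⊔ A) ⊓ ∀s.D) ⊑ (E ⊔ B): entailed.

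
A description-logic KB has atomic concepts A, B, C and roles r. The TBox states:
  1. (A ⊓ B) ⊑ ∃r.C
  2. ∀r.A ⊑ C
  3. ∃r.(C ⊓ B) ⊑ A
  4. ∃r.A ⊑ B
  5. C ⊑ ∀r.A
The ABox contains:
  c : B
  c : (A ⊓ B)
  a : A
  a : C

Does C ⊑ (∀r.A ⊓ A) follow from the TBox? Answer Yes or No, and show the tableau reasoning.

1. C ⊑ (∀r.A ⊓ A)  ⇔  (C ⊓ (∃r.¬A ⊔ ¬A)) unsat w.r.t. T
   apply at x₀: C⊑∀r.A
   open: L(x₀) ⊇ {C, ¬A, ∀r.(¬C ⊔ ¬B), ∀r.A, ∀r.¬A}
2. Hence C ⊑ (∀r.A ⊓ A): not entailed.

No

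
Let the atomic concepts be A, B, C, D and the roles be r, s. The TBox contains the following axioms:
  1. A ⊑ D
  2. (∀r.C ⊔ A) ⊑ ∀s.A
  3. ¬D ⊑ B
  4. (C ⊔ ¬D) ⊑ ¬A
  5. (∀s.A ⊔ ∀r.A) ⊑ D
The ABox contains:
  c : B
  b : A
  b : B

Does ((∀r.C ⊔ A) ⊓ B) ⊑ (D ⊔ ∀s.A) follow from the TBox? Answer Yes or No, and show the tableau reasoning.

1. ((∀r.C ⊔ A) ⊓ B) ⊑ (D ⊔ ∀s.A)  ⇔  (((∀r.C ⊔ A) ⊓ B) ⊓ (¬D ⊓ ∃s.¬A)) unsat w.r.t. T
   all branches close; clash {D, ¬D} at x₀
2. Hence ((∀r.C ⊔ A) ⊓ B) ⊑ (D ⊔ ∀s.A): entailed.

Yes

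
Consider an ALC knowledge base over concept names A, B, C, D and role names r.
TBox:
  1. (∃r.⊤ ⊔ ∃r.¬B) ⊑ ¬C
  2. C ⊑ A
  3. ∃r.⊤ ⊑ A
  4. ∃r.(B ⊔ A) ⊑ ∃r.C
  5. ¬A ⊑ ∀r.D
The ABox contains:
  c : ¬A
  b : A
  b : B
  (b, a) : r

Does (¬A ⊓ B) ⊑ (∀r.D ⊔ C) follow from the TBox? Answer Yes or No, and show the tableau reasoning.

1. (¬A ⊓ B) ⊑ (∀r.D ⊔ C)  ⇔  ((¬A ⊓ B) ⊓ (∃r.¬D ⊓ ¬C)) unsat w.r.t. T
   all branches close; clash {A, ¬A} at x₀
2. Hence (¬A ⊓ B) ⊑ (∀r.D ⊔ C): entailed.

Yes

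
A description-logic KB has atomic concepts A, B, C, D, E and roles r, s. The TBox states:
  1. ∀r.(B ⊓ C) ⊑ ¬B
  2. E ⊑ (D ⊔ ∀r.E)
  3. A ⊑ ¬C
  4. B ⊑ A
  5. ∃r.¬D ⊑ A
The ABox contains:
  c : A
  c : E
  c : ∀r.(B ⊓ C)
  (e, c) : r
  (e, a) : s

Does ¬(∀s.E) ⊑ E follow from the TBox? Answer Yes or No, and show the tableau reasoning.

No

1. ¬(∀s.E) ⊑ E  ⇔  (∃s.¬E ⊓ ¬E) unsat w.r.t. T
   open: L(x₀) ⊇ {¬A, ¬B, ¬E, ∀r.D, ∃s.¬E} (+ ∃-successors)
2. Hence ¬(∀s.E) ⊑ E: not entailed.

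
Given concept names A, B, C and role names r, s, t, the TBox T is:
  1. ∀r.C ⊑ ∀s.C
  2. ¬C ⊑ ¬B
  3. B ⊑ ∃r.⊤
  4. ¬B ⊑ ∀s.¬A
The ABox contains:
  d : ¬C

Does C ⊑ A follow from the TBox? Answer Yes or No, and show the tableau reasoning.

1. C ⊑ A  ⇔  (C ⊓ ¬A) unsat w.r.t. T
   open: L(x₀) ⊇ {C, ¬A, ¬B, ∀s.¬A, ∃r.¬C} (+ ∃-successors)
2. Hence C ⊑ A: not entailed.

No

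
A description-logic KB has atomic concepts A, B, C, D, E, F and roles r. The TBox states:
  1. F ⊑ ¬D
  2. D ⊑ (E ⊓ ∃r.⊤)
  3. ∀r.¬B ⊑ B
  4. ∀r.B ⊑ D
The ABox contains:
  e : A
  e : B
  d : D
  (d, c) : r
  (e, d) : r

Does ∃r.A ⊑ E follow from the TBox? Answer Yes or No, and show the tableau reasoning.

1. ∃r.A ⊑ E  ⇔  (∃r.A ⊓ ¬E) unsat w.r.t. T
   open: L(x₀) ⊇ {¬D, ¬E, ¬F, ∃r.A, ∃r.B, …} (+ ∃-successors)
2. Hence ∃r.A ⊑ E: not entailed.

No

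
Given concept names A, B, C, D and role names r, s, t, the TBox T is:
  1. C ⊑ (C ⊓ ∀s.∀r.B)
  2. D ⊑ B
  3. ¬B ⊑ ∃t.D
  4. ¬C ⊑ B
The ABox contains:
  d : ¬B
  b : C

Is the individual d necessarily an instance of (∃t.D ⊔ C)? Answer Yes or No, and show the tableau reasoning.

1. d : (∃t.D ⊔ C)?  L(d) = {¬B} ∪ {(∀t.¬D ⊓ ¬C)}
   clash {B, ¬B} at d — d ∈ (∃t.D ⊔ C)
2. Hence d : (∃t.D ⊔ C): entailed.

Yes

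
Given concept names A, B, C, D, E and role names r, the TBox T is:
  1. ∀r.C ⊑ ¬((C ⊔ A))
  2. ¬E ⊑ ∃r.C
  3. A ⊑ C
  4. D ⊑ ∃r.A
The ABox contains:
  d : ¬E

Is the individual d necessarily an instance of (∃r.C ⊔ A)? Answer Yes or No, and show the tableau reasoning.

Yes

1. d : (∃r.C ⊔ A)?  L(d) = {¬E} ∪ {(∀r.¬C ⊓ ¬A)}
   clash {C, ¬C} at an ∃-successor — d ∈ (∃r.C ⊔ A)
2. Hence d : (∃r.C ⊔ A): entailed.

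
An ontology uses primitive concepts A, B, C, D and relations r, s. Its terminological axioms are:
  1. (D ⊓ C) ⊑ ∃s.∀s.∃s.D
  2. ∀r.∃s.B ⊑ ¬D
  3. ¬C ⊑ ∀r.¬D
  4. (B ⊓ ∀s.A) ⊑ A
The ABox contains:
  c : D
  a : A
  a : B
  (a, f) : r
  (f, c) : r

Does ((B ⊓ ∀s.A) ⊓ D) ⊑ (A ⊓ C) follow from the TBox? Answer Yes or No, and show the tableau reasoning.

No

1. ((B ⊓ ∀s.A) ⊓ D) ⊑ (A ⊓ C)  ⇔  (((B ⊓ ∀s.A) ⊓ D) ⊓ (¬A ⊔ ¬C)) unsat w.r.t. T
   apply at x₀: (B ⊓ ∀s.A)⊑A
   open: L(x₀) ⊇ {A, B, D, ¬C, ∀r.¬D, …} (+ ∃-successors)
2. Hence ((B ⊓ ∀s.A) ⊓ D) ⊑ (A ⊓ C): not entailed.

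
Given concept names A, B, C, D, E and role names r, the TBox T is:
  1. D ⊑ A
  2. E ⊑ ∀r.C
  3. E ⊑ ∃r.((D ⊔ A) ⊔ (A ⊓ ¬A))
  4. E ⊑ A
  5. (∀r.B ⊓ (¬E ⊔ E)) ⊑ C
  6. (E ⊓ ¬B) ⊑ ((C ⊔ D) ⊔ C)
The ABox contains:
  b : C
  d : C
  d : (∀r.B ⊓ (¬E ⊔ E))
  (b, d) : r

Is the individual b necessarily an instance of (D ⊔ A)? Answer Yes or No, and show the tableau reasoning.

No

1. b : (D ⊔ A)?  L(b) = {C} ∪ {(¬D ⊓ ¬A)}
   open: L(b) ⊇ {C, ¬A, ¬D, ¬E} — b ∉ (D ⊔ A) possible
2. Hence b : (D ⊔ A): not entailed.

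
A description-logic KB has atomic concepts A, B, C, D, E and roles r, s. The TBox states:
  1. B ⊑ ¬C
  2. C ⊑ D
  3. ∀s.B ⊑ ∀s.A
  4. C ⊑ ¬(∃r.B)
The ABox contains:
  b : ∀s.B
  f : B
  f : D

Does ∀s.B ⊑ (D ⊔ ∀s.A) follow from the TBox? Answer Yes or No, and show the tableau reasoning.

1. ∀s.B ⊑ (D ⊔ ∀s.A)  ⇔  (∀s.B ⊓ (¬D ⊓ ∃s.¬A)) unsat w.r.t. T
   all branches close; clash {A, ¬A} at an ∃-successor
2. Hence ∀s.B ⊑ (D ⊔ ∀s.A): entailed.

Yes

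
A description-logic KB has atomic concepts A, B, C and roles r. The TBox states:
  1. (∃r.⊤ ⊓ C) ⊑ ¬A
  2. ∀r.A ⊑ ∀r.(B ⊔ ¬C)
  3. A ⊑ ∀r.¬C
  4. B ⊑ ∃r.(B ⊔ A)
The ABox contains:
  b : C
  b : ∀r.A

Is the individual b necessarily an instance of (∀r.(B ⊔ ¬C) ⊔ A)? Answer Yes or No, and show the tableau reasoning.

1. b : (∀r.(B ⊔ ¬C) ⊔ A)?  L(b) = {C, ∀r.A} ∪ {(∃r.(¬B ⊓ C) ⊓ ¬A)}
   clash {C, ¬C} at an ∃-successor — b ∈ (∀r.(B ⊔ ¬C) ⊔ A)
2. Hence b : (∀r.(B ⊔ ¬C) ⊔ A): entailed.

Yes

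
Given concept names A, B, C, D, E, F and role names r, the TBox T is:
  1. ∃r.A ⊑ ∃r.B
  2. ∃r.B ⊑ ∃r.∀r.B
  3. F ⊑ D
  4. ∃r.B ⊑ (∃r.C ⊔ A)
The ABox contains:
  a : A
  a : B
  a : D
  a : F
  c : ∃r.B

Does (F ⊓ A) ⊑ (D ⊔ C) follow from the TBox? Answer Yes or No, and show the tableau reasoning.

Yes

1. (F ⊓ A) ⊑ (D ⊔ C)  ⇔  ((F ⊓ A) ⊓ (¬D ⊓ ¬C)) unsat w.r.t. T
   all branches close; clash {D, ¬D} at x₀
2. Hence (F ⊓ A) ⊑ (D ⊔ C): entailed.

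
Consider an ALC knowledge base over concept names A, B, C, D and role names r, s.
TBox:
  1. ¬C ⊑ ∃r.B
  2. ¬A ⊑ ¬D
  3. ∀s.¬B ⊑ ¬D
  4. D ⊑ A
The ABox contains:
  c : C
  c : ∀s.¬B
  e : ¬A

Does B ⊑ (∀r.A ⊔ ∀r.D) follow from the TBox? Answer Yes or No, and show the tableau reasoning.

1. B ⊑ (∀r.A ⊔ ∀r.D)  ⇔  (B ⊓ (∃r.¬A ⊓ ∃r.¬D)) unsat w.r.t. T
   open: L(x₀) ⊇ {A, B, C, ∃r.¬A, ∃r.¬D, …} (+ ∃-successors)
2. Hence B ⊑ (∀r.A ⊔ ∀r.D): not entailed.

No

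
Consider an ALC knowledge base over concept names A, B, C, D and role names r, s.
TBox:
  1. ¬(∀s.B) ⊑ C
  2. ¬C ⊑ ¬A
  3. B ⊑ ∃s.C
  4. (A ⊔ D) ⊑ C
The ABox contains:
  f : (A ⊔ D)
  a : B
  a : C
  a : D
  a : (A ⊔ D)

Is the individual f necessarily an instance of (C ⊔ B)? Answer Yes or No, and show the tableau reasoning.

1. f : (C ⊔ B)?  L(f) = {(A ⊔ D)} ∪ {(¬C ⊓ ¬B)}
   clash {C, ¬C} at f — f ∈ (C ⊔ B)
2. Hence f : (C ⊔ B): entailed.

Yes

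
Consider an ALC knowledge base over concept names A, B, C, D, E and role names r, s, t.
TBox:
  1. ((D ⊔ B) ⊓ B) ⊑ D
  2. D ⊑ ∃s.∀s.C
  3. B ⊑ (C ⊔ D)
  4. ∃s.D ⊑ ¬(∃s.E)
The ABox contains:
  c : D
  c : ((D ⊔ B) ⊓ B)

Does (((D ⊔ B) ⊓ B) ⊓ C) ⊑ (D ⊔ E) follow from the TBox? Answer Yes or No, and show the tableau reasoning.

Yes

1. (((D ⊔ B) ⊓ B) ⊓ C) ⊑ (D ⊔ E)  ⇔  ((((D ⊔ B) ⊓ B) ⊓ C) ⊓ (¬D ⊓ ¬E)) unsat w.r.t. T
   all branches close; clash {D, ¬D} at x₀
2. Hence (((D ⊔ B) ⊓ B) ⊓ C) ⊑ (D ⊔ E): entailed.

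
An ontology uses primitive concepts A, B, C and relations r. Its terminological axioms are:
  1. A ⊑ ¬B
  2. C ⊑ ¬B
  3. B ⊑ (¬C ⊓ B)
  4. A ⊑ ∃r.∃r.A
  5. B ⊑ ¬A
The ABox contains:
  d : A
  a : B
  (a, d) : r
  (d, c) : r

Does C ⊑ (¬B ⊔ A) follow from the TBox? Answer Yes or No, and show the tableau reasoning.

Yes

1. C ⊑ (¬B ⊔ A)  ⇔  (C ⊓ (B ⊓ ¬A)) unsat w.r.t. T
   all branches close; clash {B, ¬B} at x₀
2. Hence C ⊑ (¬B ⊔ A): entailed.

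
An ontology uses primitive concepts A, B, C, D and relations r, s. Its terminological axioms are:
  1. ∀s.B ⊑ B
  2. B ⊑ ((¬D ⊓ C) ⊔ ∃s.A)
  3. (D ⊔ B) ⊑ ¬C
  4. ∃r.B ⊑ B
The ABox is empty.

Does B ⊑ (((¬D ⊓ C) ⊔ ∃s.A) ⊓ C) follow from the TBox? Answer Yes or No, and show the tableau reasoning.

No

1. B ⊑ (((¬D ⊓ C) ⊔ ∃s.A) ⊓ C)  ⇔  (B ⊓ (((D ⊔ ¬C) ⊓ ∀s.¬A) ⊔ ¬C)) unsat w.r.t. T
   apply at x₀: B⊑((¬D ⊓ C) ⊔ ∃s.A)
   open: L(x₀) ⊇ {B, ¬C, ∃s.A} (+ ∃-successors)
2. Hence B ⊑ (((¬D ⊓ C) ⊔ ∃s.A) ⊓ C): not entailed.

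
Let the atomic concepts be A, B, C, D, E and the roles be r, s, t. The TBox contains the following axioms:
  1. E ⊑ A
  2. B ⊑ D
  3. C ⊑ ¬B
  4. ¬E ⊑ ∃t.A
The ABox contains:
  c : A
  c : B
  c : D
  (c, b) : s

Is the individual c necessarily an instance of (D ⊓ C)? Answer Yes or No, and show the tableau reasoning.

No

1. c : (D ⊓ C)?  L(c) = {A, B, D} ∪ {(¬D ⊔ ¬C)}
   open: L(c) ⊇ {A, B, D, E, ¬C} — c ∉ (D ⊓ C) possible
2. Hence c : (D ⊓ C): not entailed.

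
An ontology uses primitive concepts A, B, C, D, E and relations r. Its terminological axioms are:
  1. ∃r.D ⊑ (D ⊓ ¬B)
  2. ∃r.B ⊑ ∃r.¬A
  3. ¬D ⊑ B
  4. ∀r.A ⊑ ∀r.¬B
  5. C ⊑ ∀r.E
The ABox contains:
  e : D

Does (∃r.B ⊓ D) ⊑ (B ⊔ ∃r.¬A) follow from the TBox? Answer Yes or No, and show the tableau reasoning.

Yes

1. (∃r.B ⊓ D) ⊑ (B ⊔ ∃r.¬A)  ⇔  ((∃r.B ⊓ D) ⊓ (¬B ⊓ ∀r.A)) unsat w.r.t. T
   all branches close; clash {A, ¬A} at an ∃-successor
2. Hence (∃r.B ⊓ D) ⊑ (B ⊔ ∃r.¬A): entailed.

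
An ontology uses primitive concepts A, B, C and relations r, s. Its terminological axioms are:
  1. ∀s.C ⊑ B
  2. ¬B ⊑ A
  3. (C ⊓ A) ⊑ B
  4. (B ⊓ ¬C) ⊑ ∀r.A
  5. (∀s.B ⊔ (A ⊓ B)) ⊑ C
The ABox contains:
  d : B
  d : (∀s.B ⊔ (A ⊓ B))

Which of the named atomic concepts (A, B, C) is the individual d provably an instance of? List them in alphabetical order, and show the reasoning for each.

{B, C}

1. d : A?  L(d) = {B, (∀s.B ⊔ (A ⊓ B))} ∪ {¬A}
   apply at d: (∀s.B ⊔ (A ⊓ B))⊑C
   open: L(d) ⊇ {B, C, ¬A, ∀s.B} — d ∉ A possible
2. d : B?  L(d) = {B, (∀s.B ⊔ (A ⊓ B))} ∪ {¬B}
   clash {B, ¬B} at d — d ∈ B
3. d : C?  L(d) = {B, (∀s.B ⊔ (A ⊓ B))} ∪ {¬C}
   clash {C, ¬C} at d — d ∈ C
4. Entailed for d: {B, C}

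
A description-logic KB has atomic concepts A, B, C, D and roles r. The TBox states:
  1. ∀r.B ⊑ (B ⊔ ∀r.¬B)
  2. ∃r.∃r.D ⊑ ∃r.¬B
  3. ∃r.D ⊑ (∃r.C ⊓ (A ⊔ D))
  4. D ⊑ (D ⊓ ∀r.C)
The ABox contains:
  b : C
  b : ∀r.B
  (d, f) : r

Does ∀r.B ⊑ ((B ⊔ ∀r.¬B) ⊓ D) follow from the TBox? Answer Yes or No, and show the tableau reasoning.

No

1. ∀r.B ⊑ ((B ⊔ ∀r.¬B) ⊓ D)  ⇔  (∀r.B ⊓ ((¬B ⊓ ∃r.B) ⊔ ¬D)) unsat w.r.t. T
   apply at x₀: ∀r.B⊑(B ⊔ ∀r.¬B)
   open: L(x₀) ⊇ {B, ¬D, ∀r.B, ∀r.¬D, ∀r.∀r.¬D}
2. Hence ∀r.B ⊑ ((B ⊔ ∀r.¬B) ⊓ D): not entailed.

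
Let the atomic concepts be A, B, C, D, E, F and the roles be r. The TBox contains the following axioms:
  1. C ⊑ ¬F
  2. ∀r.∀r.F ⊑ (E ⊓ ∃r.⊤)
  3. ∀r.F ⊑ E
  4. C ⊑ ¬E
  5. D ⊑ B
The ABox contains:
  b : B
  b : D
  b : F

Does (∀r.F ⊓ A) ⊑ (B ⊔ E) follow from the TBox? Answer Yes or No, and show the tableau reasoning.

1. (∀r.F ⊓ A) ⊑ (B ⊔ E)  ⇔  ((∀r.F ⊓ A) ⊓ (¬B ⊓ ¬E)) unsat w.r.t. T
   all branches close; clash {B, ¬B} at x₀
2. Hence (∀r.F ⊓ A) ⊑ (B ⊔ E): entailed.

Yes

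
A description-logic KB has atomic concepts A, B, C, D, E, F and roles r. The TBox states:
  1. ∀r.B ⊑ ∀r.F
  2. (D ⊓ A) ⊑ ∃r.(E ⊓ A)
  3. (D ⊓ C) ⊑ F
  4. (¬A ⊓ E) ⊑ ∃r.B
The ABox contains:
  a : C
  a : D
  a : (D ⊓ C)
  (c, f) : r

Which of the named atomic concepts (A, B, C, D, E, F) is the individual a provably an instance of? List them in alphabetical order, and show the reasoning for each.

1. a : A?  L(a) = {C, D, (D ⊓ C)} ∪ {¬A}
   apply at a: (D ⊓ C)⊑F
   open: L(a) ⊇ {C, D, F, ¬A, ¬E, …} (+ ∃-successors) — a ∉ A possible
2. a : B?  L(a) = {C, D, (D ⊓ C)} ∪ {¬B}
   apply at a: (D ⊓ C)⊑F
   open: L(a) ⊇ {A, C, D, F, ¬B, …} (+ ∃-successors) — a ∉ B possible
3. a : C?  L(a) = {C, D, (D ⊓ C)} ∪ {¬C}
   clash {C, ¬C} at a — a ∈ C
4. a : D?  L(a) = {C, D, (D ⊓ C)} ∪ {¬D}
   clash {D, ¬D} at a — a ∈ D
5. a : E?  L(a) = {C, D, (D ⊓ C)} ∪ {¬E}
   apply at a: (D ⊓ C)⊑F
   open: L(a) ⊇ {C, D, F, ¬A, ¬E, …} (+ ∃-successors) — a ∉ E possible
6. a : F?  L(a) = {C, D, (D ⊓ C)} ∪ {¬F}
   clash {F, ¬F} at a — a ∈ F
7. Entailed for a: {C, D, F}

{C, D, F}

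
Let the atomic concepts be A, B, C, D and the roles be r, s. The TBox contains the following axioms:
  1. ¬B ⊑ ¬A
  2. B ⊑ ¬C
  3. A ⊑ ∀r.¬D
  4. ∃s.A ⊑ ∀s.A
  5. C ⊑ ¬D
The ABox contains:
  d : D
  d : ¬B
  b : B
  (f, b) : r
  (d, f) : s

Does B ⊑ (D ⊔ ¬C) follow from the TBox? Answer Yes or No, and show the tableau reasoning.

Yes

1. B ⊑ (D ⊔ ¬C)  ⇔  (B ⊓ (¬D ⊓ C)) unsat w.r.t. T
   all branches close; clash {C, ¬C} at x₀
2. Hence B ⊑ (D ⊔ ¬C): entailed.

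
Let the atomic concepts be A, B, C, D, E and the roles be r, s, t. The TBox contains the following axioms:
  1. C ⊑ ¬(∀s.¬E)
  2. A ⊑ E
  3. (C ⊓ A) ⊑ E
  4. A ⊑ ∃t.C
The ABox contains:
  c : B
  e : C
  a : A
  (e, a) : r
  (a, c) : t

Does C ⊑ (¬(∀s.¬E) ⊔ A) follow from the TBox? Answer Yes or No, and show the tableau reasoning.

1. C ⊑ (¬(∀s.¬E) ⊔ A)  ⇔  (C ⊓ (∀s.¬E ⊓ ¬A)) unsat w.r.t. T
   all branches close; clash {E, ¬E} at an ∃-successor
2. Hence C ⊑ (¬(∀s.¬E) ⊔ A): entailed.

Yes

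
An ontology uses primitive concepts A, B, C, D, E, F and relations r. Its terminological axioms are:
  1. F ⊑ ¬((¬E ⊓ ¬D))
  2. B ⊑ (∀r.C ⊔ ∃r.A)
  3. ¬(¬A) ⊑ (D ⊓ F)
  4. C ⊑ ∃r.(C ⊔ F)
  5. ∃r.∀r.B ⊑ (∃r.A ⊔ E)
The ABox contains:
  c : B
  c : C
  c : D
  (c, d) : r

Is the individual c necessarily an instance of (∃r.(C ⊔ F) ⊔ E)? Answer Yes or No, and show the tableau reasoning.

1. c : (∃r.(C ⊔ F) ⊔ E)?  L(c) = {B, C, D} ∪ {(∀r.(¬C ⊓ ¬F) ⊓ ¬E)}
   clash {F, ¬F} at an ∃-successor — c ∈ (∃r.(C ⊔ F) ⊔ E)
2. Hence c : (∃r.(C ⊔ F) ⊔ E): entailed.

Yes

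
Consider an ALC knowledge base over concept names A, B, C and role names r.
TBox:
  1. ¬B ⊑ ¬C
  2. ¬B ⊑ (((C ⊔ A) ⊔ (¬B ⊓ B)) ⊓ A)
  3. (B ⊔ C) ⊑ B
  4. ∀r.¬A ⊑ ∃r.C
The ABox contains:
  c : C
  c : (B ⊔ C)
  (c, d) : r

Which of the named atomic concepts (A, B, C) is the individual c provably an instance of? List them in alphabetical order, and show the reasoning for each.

1. c : A?  L(c) = {C, (B ⊔ C)} ∪ {¬A}
   apply at c: (B ⊔ C)⊑B
   open: L(c) ⊇ {B, C, ¬A, ∃r.A} (+ ∃-successors) — c ∉ A possible
2. c : B?  L(c) = {C, (B ⊔ C)} ∪ {¬B}
   clash {C, ¬C} at c — c ∈ B
3. c : C?  L(c) = {C, (B ⊔ C)} ∪ {¬C}
   clash {C, ¬C} at c — c ∈ C
4. Entailed for c: {B, C}

{B, C}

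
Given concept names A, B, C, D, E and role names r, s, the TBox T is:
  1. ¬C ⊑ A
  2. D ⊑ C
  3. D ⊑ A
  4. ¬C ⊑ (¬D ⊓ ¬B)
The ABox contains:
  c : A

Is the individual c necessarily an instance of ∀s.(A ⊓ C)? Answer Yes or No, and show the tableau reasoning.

1. c : ∀s.(A ⊓ C)?  L(c) = {A} ∪ {∃s.(¬A ⊔ ¬C)}
   open: L(c) ⊇ {A, C, ¬D, ∃s.(¬A ⊔ ¬C)} (+ ∃-successors) — c ∉ ∀s.(A ⊓ C) possible
2. Hence c : ∀s.(A ⊓ C): not entailed.

No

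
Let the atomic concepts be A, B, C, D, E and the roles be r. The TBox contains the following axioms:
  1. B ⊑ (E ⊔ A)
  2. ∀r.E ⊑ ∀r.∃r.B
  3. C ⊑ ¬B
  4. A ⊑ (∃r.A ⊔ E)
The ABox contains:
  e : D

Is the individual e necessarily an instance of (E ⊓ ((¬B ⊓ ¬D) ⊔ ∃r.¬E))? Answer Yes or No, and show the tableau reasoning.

1. e : (E ⊓ ((¬B ⊓ ¬D) ⊔ ∃r.¬E))?  L(e) = {D} ∪ {(¬E ⊔ ((B ⊔ D) ⊓ ∀r.E))}
   open: L(e) ⊇ {D, ¬A, ¬B, ¬E, ∃r.¬E} (+ ∃-successors) — e ∉ (E ⊓ ((¬B ⊓ ¬D) ⊔ ∃r.¬E)) possible
2. Hence e : (E ⊓ ((¬B ⊓ ¬D) ⊔ ∃r.¬E)): not entailed.

No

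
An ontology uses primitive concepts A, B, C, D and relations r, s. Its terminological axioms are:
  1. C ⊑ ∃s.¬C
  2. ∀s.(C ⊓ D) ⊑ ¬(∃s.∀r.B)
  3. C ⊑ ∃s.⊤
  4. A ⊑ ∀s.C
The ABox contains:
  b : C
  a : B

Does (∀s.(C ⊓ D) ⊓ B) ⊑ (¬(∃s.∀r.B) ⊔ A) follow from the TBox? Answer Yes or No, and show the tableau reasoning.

1. (∀s.(C ⊓ D) ⊓ B) ⊑ (¬(∃s.∀r.B) ⊔ A)  ⇔  ((∀s.(C ⊓ D) ⊓ B) ⊓ (∃s.∀r.B ⊓ ¬A)) unsat w.r.t. T
   all branches close; clash {C, ¬C} at an ∃-successor
2. Hence (∀s.(C ⊓ D) ⊓ B) ⊑ (¬(∃s.∀r.B) ⊔ A): entailed.

Yes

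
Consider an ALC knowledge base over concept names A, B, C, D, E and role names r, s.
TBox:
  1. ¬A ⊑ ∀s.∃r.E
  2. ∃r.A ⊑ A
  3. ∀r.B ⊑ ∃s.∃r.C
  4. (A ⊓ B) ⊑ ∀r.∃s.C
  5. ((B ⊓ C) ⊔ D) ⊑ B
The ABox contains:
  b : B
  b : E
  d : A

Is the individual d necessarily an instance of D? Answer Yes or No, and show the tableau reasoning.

No

1. d : D?  L(d) = {A} ∪ {¬D}
   open: L(d) ⊇ {A, ¬B, ¬D, ∃r.¬B} (+ ∃-successors) — d ∉ D possible
2. Hence d : D: not entailed.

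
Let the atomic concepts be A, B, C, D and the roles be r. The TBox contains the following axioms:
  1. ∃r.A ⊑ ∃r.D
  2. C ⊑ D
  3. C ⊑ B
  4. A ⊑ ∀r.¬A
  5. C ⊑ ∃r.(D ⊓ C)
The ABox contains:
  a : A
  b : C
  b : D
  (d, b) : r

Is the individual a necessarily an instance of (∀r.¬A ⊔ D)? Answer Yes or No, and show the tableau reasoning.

Yes

1. a : (∀r.¬A ⊔ D)?  L(a) = {A} ∪ {(∃r.A ⊓ ¬D)}
   clash {D, ¬D} at a — a ∈ (∀r.¬A ⊔ D)
2. Hence a : (∀r.¬A ⊔ D): entailed.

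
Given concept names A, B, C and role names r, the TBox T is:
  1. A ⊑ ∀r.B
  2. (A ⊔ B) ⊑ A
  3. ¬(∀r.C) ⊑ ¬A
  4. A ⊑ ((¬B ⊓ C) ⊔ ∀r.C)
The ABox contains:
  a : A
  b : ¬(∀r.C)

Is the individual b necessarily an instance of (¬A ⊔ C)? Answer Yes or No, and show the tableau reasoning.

1. b : (¬A ⊔ C)?  L(b) = {¬(∀r.C)} ∪ {(A ⊓ ¬C)}
   clash {A, ¬A} at b — b ∈ (¬A ⊔ C)
2. Hence b : (¬A ⊔ C): entailed.

Yes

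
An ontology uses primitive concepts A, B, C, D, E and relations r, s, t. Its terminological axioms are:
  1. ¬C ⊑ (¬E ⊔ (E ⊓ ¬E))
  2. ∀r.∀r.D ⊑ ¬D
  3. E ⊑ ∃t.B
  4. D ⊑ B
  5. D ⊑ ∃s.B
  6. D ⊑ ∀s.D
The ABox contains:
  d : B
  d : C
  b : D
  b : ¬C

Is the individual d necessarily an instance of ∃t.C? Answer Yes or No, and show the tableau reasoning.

No

1. d : ∃t.C?  L(d) = {B, C} ∪ {∀t.¬C}
   open: L(d) ⊇ {B, C, ¬D, ¬E, ∀t.¬C} — d ∉ ∃t.C possible
2. Hence d : ∃t.C: not entailed.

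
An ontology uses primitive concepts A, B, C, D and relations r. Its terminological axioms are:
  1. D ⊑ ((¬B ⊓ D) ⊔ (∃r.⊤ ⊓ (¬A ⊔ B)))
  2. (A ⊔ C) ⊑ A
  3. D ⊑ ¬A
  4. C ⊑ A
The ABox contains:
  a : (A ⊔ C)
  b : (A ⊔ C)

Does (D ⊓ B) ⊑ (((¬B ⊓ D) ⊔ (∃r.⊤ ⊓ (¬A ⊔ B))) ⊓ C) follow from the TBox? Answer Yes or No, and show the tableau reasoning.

No

1. (D ⊓ B) ⊑ (((¬B ⊓ D) ⊔ (∃r.⊤ ⊓ (¬A ⊔ B))) ⊓ C)  ⇔  ((D ⊓ B) ⊓ (((B ⊔ ¬D) ⊓ (∀r.⊥ ⊔ (A ⊓ ¬B))) ⊔ ¬C)) unsat w.r.t. T
   apply at x₀: D⊑((¬B ⊓ D) ⊔ (∃r.⊤ ⊓ (¬A ⊔ B))); D⊑¬A
   open: L(x₀) ⊇ {B, D, ¬A, ¬C, ∃r.⊤} (+ ∃-successors)
2. Hence (D ⊓ B) ⊑ (((¬B ⊓ D) ⊔ (∃r.⊤ ⊓ (¬A ⊔ B))) ⊓ C): not entailed.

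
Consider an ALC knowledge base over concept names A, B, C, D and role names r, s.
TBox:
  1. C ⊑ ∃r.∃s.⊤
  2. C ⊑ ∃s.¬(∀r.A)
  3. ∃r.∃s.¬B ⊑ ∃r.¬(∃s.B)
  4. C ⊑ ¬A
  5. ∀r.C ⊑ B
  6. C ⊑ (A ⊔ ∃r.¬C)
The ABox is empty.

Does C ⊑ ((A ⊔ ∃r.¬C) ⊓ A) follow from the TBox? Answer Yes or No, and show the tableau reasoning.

No

1. C ⊑ ((A ⊔ ∃r.¬C) ⊓ A)  ⇔  (C ⊓ ((¬A ⊓ ∀r.C) ⊔ ¬A)) unsat w.r.t. T
   apply at x₀: C⊑∃r.∃s.⊤; C⊑∃s.¬(∀r.A); C⊑¬A
   open: L(x₀) ⊇ {C, ¬A, ∀r.∀s.B, ∃r.¬C, ∃r.∃s.⊤, …} (+ ∃-successors)
2. Hence C ⊑ ((A ⊔ ∃r.¬C) ⊓ A): not entailed.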